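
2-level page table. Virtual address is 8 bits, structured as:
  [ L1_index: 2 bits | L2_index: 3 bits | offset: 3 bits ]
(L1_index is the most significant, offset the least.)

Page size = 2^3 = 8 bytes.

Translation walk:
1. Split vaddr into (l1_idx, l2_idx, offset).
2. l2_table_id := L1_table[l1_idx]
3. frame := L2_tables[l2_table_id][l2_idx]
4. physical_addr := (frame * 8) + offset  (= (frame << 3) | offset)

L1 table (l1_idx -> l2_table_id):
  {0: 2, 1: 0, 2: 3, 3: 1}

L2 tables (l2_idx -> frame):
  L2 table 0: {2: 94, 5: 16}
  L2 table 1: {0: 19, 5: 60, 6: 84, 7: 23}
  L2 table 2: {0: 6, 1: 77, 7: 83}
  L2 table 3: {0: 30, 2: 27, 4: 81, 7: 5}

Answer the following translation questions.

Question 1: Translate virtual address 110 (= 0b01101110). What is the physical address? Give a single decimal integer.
vaddr = 110 = 0b01101110
Split: l1_idx=1, l2_idx=5, offset=6
L1[1] = 0
L2[0][5] = 16
paddr = 16 * 8 + 6 = 134

Answer: 134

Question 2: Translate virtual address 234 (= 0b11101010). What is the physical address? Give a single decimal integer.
Answer: 482

Derivation:
vaddr = 234 = 0b11101010
Split: l1_idx=3, l2_idx=5, offset=2
L1[3] = 1
L2[1][5] = 60
paddr = 60 * 8 + 2 = 482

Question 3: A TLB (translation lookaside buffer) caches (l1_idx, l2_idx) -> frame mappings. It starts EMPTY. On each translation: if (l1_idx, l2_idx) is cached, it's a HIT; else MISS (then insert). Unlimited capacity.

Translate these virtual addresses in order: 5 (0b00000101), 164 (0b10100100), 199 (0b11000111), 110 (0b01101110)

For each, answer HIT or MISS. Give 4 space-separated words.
vaddr=5: (0,0) not in TLB -> MISS, insert
vaddr=164: (2,4) not in TLB -> MISS, insert
vaddr=199: (3,0) not in TLB -> MISS, insert
vaddr=110: (1,5) not in TLB -> MISS, insert

Answer: MISS MISS MISS MISS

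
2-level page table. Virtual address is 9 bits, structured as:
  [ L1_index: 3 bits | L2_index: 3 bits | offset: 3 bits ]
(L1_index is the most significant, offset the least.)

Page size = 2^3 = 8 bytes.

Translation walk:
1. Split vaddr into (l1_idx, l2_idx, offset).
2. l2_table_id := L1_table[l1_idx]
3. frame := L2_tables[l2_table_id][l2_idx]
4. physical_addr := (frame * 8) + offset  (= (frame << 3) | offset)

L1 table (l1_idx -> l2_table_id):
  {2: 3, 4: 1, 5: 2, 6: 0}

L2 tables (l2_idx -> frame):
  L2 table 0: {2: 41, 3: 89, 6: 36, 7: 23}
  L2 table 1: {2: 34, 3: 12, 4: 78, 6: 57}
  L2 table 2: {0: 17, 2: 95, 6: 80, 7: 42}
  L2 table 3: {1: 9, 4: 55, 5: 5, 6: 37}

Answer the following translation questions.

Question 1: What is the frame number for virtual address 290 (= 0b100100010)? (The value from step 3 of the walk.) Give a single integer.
Answer: 78

Derivation:
vaddr = 290: l1_idx=4, l2_idx=4
L1[4] = 1; L2[1][4] = 78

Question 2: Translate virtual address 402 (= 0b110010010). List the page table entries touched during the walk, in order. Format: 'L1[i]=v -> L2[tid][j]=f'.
Answer: L1[6]=0 -> L2[0][2]=41

Derivation:
vaddr = 402 = 0b110010010
Split: l1_idx=6, l2_idx=2, offset=2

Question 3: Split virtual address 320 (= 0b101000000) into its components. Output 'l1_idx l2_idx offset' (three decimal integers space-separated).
vaddr = 320 = 0b101000000
  top 3 bits -> l1_idx = 5
  next 3 bits -> l2_idx = 0
  bottom 3 bits -> offset = 0

Answer: 5 0 0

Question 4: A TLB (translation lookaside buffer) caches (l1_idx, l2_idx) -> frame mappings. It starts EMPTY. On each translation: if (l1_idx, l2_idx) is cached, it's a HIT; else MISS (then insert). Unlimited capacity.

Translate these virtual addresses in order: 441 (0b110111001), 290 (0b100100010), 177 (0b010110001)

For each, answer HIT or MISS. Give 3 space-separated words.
vaddr=441: (6,7) not in TLB -> MISS, insert
vaddr=290: (4,4) not in TLB -> MISS, insert
vaddr=177: (2,6) not in TLB -> MISS, insert

Answer: MISS MISS MISS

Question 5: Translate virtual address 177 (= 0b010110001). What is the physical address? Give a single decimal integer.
vaddr = 177 = 0b010110001
Split: l1_idx=2, l2_idx=6, offset=1
L1[2] = 3
L2[3][6] = 37
paddr = 37 * 8 + 1 = 297

Answer: 297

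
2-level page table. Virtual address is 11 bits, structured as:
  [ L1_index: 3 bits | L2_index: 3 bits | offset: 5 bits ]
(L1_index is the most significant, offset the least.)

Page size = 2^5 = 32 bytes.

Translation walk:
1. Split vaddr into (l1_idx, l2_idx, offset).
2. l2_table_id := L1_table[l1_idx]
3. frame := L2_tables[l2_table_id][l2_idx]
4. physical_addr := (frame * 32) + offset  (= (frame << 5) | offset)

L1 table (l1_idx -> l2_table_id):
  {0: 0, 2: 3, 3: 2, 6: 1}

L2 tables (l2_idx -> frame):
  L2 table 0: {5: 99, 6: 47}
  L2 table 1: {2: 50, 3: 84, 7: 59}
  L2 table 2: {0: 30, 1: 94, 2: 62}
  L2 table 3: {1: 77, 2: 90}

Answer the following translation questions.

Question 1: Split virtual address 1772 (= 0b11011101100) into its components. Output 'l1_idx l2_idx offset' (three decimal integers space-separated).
vaddr = 1772 = 0b11011101100
  top 3 bits -> l1_idx = 6
  next 3 bits -> l2_idx = 7
  bottom 5 bits -> offset = 12

Answer: 6 7 12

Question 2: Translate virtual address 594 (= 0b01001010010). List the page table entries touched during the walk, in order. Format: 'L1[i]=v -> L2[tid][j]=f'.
vaddr = 594 = 0b01001010010
Split: l1_idx=2, l2_idx=2, offset=18

Answer: L1[2]=3 -> L2[3][2]=90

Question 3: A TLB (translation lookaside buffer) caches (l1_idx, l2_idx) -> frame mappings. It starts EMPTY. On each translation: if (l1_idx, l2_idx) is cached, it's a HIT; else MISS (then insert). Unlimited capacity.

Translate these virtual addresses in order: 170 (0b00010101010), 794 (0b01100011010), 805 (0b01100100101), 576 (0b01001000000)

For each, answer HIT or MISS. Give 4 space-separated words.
Answer: MISS MISS MISS MISS

Derivation:
vaddr=170: (0,5) not in TLB -> MISS, insert
vaddr=794: (3,0) not in TLB -> MISS, insert
vaddr=805: (3,1) not in TLB -> MISS, insert
vaddr=576: (2,2) not in TLB -> MISS, insert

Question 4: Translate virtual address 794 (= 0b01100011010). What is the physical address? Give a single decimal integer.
Answer: 986

Derivation:
vaddr = 794 = 0b01100011010
Split: l1_idx=3, l2_idx=0, offset=26
L1[3] = 2
L2[2][0] = 30
paddr = 30 * 32 + 26 = 986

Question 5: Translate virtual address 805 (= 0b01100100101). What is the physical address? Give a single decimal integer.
Answer: 3013

Derivation:
vaddr = 805 = 0b01100100101
Split: l1_idx=3, l2_idx=1, offset=5
L1[3] = 2
L2[2][1] = 94
paddr = 94 * 32 + 5 = 3013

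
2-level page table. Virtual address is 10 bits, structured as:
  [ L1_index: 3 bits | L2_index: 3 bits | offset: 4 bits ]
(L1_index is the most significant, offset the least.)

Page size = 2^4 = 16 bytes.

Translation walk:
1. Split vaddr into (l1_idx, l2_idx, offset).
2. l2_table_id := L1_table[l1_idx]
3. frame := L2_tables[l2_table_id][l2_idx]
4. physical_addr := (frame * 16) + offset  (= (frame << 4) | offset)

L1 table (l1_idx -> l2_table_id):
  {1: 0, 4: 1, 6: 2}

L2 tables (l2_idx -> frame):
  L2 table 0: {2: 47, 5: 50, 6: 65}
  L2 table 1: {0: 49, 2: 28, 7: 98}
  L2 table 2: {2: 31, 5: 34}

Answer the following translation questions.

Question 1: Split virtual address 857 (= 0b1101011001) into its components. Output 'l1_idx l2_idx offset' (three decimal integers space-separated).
vaddr = 857 = 0b1101011001
  top 3 bits -> l1_idx = 6
  next 3 bits -> l2_idx = 5
  bottom 4 bits -> offset = 9

Answer: 6 5 9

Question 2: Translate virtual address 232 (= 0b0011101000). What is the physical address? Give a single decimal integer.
vaddr = 232 = 0b0011101000
Split: l1_idx=1, l2_idx=6, offset=8
L1[1] = 0
L2[0][6] = 65
paddr = 65 * 16 + 8 = 1048

Answer: 1048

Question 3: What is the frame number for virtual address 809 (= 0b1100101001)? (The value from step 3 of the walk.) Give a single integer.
Answer: 31

Derivation:
vaddr = 809: l1_idx=6, l2_idx=2
L1[6] = 2; L2[2][2] = 31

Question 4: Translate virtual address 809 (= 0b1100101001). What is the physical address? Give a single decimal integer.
Answer: 505

Derivation:
vaddr = 809 = 0b1100101001
Split: l1_idx=6, l2_idx=2, offset=9
L1[6] = 2
L2[2][2] = 31
paddr = 31 * 16 + 9 = 505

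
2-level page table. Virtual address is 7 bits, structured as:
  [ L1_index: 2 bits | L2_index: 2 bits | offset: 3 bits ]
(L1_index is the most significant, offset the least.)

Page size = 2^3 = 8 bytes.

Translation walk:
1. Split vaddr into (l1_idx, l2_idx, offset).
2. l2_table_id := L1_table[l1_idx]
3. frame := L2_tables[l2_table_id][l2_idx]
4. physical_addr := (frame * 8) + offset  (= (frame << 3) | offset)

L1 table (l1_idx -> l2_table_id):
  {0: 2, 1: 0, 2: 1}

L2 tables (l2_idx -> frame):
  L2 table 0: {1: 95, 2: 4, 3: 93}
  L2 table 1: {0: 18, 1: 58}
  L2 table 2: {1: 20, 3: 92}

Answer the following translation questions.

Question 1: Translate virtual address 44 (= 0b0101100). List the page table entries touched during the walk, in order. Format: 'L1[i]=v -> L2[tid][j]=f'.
vaddr = 44 = 0b0101100
Split: l1_idx=1, l2_idx=1, offset=4

Answer: L1[1]=0 -> L2[0][1]=95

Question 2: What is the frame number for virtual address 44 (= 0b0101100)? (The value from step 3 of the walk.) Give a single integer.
Answer: 95

Derivation:
vaddr = 44: l1_idx=1, l2_idx=1
L1[1] = 0; L2[0][1] = 95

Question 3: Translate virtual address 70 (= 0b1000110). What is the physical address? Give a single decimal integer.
Answer: 150

Derivation:
vaddr = 70 = 0b1000110
Split: l1_idx=2, l2_idx=0, offset=6
L1[2] = 1
L2[1][0] = 18
paddr = 18 * 8 + 6 = 150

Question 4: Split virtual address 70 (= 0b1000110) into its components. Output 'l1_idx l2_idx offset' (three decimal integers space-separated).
Answer: 2 0 6

Derivation:
vaddr = 70 = 0b1000110
  top 2 bits -> l1_idx = 2
  next 2 bits -> l2_idx = 0
  bottom 3 bits -> offset = 6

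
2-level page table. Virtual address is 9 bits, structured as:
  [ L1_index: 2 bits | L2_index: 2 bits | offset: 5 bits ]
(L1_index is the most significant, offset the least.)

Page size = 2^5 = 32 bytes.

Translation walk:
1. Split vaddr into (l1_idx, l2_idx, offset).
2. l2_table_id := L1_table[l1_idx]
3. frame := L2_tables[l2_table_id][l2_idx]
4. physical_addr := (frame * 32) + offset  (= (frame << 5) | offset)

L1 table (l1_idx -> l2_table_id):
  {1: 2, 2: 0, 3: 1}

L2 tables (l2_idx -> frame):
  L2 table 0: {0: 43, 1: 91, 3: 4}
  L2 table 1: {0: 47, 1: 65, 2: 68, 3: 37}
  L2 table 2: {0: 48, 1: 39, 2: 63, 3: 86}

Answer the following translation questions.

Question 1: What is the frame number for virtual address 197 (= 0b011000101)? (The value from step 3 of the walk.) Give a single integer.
vaddr = 197: l1_idx=1, l2_idx=2
L1[1] = 2; L2[2][2] = 63

Answer: 63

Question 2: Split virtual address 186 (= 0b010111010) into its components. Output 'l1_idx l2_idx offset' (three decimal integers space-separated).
vaddr = 186 = 0b010111010
  top 2 bits -> l1_idx = 1
  next 2 bits -> l2_idx = 1
  bottom 5 bits -> offset = 26

Answer: 1 1 26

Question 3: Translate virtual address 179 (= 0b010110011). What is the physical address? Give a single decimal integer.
Answer: 1267

Derivation:
vaddr = 179 = 0b010110011
Split: l1_idx=1, l2_idx=1, offset=19
L1[1] = 2
L2[2][1] = 39
paddr = 39 * 32 + 19 = 1267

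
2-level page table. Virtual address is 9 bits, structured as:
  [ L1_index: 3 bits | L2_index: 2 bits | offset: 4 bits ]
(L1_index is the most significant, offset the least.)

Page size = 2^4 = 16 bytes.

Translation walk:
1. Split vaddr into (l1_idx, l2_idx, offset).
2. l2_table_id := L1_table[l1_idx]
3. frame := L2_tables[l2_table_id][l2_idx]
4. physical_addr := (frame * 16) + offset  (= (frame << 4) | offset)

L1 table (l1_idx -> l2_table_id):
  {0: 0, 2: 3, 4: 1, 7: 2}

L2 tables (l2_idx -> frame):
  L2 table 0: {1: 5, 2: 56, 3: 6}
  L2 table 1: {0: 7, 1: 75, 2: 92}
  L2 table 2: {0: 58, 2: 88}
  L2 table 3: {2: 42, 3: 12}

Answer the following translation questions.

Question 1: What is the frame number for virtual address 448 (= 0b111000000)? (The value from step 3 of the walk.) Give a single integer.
Answer: 58

Derivation:
vaddr = 448: l1_idx=7, l2_idx=0
L1[7] = 2; L2[2][0] = 58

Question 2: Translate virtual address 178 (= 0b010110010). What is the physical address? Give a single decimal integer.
vaddr = 178 = 0b010110010
Split: l1_idx=2, l2_idx=3, offset=2
L1[2] = 3
L2[3][3] = 12
paddr = 12 * 16 + 2 = 194

Answer: 194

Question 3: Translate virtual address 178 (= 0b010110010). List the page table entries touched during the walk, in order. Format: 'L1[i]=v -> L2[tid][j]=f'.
Answer: L1[2]=3 -> L2[3][3]=12

Derivation:
vaddr = 178 = 0b010110010
Split: l1_idx=2, l2_idx=3, offset=2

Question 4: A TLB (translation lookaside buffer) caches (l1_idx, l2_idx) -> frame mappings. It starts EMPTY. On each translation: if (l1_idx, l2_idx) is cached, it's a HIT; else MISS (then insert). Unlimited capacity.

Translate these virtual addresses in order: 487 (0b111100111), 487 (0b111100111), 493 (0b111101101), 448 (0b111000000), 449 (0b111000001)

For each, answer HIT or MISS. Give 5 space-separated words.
vaddr=487: (7,2) not in TLB -> MISS, insert
vaddr=487: (7,2) in TLB -> HIT
vaddr=493: (7,2) in TLB -> HIT
vaddr=448: (7,0) not in TLB -> MISS, insert
vaddr=449: (7,0) in TLB -> HIT

Answer: MISS HIT HIT MISS HIT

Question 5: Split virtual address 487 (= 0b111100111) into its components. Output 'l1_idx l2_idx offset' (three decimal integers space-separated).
Answer: 7 2 7

Derivation:
vaddr = 487 = 0b111100111
  top 3 bits -> l1_idx = 7
  next 2 bits -> l2_idx = 2
  bottom 4 bits -> offset = 7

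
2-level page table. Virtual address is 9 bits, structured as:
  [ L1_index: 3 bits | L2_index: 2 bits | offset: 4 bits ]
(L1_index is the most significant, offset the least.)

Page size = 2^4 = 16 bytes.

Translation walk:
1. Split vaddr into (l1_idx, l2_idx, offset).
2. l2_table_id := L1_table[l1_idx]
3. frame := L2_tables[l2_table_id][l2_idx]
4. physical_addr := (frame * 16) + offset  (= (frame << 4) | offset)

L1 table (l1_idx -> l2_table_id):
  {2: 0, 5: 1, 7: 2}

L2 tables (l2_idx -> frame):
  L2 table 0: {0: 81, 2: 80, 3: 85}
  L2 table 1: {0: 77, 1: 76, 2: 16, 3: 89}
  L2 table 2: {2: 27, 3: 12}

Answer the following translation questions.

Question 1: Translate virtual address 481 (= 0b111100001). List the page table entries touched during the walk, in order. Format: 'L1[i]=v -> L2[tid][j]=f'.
vaddr = 481 = 0b111100001
Split: l1_idx=7, l2_idx=2, offset=1

Answer: L1[7]=2 -> L2[2][2]=27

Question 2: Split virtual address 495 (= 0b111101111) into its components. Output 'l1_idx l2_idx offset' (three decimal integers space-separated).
vaddr = 495 = 0b111101111
  top 3 bits -> l1_idx = 7
  next 2 bits -> l2_idx = 2
  bottom 4 bits -> offset = 15

Answer: 7 2 15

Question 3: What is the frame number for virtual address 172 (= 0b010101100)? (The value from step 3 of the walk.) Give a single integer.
vaddr = 172: l1_idx=2, l2_idx=2
L1[2] = 0; L2[0][2] = 80

Answer: 80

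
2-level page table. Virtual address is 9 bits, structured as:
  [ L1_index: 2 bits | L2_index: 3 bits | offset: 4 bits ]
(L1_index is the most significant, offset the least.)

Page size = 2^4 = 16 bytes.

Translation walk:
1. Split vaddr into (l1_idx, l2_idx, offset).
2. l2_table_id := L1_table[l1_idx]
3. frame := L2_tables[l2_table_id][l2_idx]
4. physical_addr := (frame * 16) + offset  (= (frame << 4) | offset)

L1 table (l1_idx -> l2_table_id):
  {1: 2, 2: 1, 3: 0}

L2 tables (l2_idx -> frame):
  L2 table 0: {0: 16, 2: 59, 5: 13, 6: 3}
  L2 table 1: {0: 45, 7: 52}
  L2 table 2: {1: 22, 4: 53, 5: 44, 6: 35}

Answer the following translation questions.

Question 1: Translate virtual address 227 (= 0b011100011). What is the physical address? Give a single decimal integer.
vaddr = 227 = 0b011100011
Split: l1_idx=1, l2_idx=6, offset=3
L1[1] = 2
L2[2][6] = 35
paddr = 35 * 16 + 3 = 563

Answer: 563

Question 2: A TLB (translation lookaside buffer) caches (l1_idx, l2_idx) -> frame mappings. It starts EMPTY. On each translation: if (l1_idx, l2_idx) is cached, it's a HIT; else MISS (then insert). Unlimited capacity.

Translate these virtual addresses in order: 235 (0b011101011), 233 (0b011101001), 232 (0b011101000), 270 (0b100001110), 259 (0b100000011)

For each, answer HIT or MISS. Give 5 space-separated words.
vaddr=235: (1,6) not in TLB -> MISS, insert
vaddr=233: (1,6) in TLB -> HIT
vaddr=232: (1,6) in TLB -> HIT
vaddr=270: (2,0) not in TLB -> MISS, insert
vaddr=259: (2,0) in TLB -> HIT

Answer: MISS HIT HIT MISS HIT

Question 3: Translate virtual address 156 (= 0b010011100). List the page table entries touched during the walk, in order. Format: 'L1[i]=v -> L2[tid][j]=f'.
vaddr = 156 = 0b010011100
Split: l1_idx=1, l2_idx=1, offset=12

Answer: L1[1]=2 -> L2[2][1]=22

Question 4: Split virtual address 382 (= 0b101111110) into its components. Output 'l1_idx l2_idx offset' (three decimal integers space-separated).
vaddr = 382 = 0b101111110
  top 2 bits -> l1_idx = 2
  next 3 bits -> l2_idx = 7
  bottom 4 bits -> offset = 14

Answer: 2 7 14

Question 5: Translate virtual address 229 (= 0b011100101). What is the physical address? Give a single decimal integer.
vaddr = 229 = 0b011100101
Split: l1_idx=1, l2_idx=6, offset=5
L1[1] = 2
L2[2][6] = 35
paddr = 35 * 16 + 5 = 565

Answer: 565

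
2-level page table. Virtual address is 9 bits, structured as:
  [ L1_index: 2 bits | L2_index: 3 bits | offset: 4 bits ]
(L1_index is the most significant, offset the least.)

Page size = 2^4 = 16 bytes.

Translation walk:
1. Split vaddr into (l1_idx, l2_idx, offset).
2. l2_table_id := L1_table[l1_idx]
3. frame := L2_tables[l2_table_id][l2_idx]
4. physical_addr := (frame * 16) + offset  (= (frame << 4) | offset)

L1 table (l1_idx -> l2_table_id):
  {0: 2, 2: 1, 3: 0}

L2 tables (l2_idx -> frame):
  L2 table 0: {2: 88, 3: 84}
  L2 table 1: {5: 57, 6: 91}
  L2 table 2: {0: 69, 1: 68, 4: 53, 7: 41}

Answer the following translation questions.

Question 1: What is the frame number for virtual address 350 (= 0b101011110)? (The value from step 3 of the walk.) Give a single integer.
vaddr = 350: l1_idx=2, l2_idx=5
L1[2] = 1; L2[1][5] = 57

Answer: 57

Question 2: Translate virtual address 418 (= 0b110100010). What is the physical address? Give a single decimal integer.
vaddr = 418 = 0b110100010
Split: l1_idx=3, l2_idx=2, offset=2
L1[3] = 0
L2[0][2] = 88
paddr = 88 * 16 + 2 = 1410

Answer: 1410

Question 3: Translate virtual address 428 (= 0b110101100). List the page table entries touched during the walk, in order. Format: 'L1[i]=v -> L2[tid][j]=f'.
vaddr = 428 = 0b110101100
Split: l1_idx=3, l2_idx=2, offset=12

Answer: L1[3]=0 -> L2[0][2]=88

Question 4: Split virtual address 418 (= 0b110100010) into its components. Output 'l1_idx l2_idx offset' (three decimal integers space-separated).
vaddr = 418 = 0b110100010
  top 2 bits -> l1_idx = 3
  next 3 bits -> l2_idx = 2
  bottom 4 bits -> offset = 2

Answer: 3 2 2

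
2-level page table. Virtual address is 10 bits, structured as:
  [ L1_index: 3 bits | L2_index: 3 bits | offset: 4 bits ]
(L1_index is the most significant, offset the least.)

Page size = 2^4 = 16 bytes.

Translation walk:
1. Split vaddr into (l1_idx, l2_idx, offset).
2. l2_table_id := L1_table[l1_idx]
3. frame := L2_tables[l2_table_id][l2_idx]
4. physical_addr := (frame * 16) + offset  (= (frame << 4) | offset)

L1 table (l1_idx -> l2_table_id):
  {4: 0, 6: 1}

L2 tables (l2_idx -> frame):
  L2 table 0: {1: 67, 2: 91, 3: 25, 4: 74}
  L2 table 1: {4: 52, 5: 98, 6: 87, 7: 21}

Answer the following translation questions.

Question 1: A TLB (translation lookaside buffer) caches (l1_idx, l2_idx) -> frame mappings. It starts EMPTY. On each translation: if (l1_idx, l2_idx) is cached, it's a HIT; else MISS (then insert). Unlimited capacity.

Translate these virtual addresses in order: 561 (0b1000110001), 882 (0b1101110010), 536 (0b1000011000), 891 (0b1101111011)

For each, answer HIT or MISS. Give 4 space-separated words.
Answer: MISS MISS MISS HIT

Derivation:
vaddr=561: (4,3) not in TLB -> MISS, insert
vaddr=882: (6,7) not in TLB -> MISS, insert
vaddr=536: (4,1) not in TLB -> MISS, insert
vaddr=891: (6,7) in TLB -> HIT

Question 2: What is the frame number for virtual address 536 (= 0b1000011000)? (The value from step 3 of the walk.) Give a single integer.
vaddr = 536: l1_idx=4, l2_idx=1
L1[4] = 0; L2[0][1] = 67

Answer: 67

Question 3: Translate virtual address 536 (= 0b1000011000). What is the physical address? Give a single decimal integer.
Answer: 1080

Derivation:
vaddr = 536 = 0b1000011000
Split: l1_idx=4, l2_idx=1, offset=8
L1[4] = 0
L2[0][1] = 67
paddr = 67 * 16 + 8 = 1080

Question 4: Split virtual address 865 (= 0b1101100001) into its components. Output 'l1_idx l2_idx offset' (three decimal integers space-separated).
Answer: 6 6 1

Derivation:
vaddr = 865 = 0b1101100001
  top 3 bits -> l1_idx = 6
  next 3 bits -> l2_idx = 6
  bottom 4 bits -> offset = 1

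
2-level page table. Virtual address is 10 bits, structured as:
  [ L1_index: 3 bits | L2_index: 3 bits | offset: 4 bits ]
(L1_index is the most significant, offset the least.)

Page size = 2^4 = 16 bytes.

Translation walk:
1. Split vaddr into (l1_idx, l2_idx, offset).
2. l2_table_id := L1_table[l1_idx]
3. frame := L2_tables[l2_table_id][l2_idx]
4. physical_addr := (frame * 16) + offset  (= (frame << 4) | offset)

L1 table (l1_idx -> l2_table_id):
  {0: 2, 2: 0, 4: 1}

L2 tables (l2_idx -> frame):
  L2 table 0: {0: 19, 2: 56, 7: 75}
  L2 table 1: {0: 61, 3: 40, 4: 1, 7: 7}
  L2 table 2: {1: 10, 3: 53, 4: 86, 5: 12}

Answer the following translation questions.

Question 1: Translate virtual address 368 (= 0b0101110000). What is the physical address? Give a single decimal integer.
Answer: 1200

Derivation:
vaddr = 368 = 0b0101110000
Split: l1_idx=2, l2_idx=7, offset=0
L1[2] = 0
L2[0][7] = 75
paddr = 75 * 16 + 0 = 1200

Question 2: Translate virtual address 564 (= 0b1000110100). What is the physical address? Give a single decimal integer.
vaddr = 564 = 0b1000110100
Split: l1_idx=4, l2_idx=3, offset=4
L1[4] = 1
L2[1][3] = 40
paddr = 40 * 16 + 4 = 644

Answer: 644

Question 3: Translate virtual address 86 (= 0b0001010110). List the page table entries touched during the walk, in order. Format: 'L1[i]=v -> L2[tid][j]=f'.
Answer: L1[0]=2 -> L2[2][5]=12

Derivation:
vaddr = 86 = 0b0001010110
Split: l1_idx=0, l2_idx=5, offset=6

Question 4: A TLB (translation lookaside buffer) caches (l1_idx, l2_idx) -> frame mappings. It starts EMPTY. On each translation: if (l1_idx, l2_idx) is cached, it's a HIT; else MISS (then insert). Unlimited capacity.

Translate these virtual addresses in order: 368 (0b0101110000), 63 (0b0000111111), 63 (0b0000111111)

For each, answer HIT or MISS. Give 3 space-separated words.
Answer: MISS MISS HIT

Derivation:
vaddr=368: (2,7) not in TLB -> MISS, insert
vaddr=63: (0,3) not in TLB -> MISS, insert
vaddr=63: (0,3) in TLB -> HIT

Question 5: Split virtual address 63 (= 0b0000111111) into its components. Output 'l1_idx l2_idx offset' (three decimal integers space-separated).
vaddr = 63 = 0b0000111111
  top 3 bits -> l1_idx = 0
  next 3 bits -> l2_idx = 3
  bottom 4 bits -> offset = 15

Answer: 0 3 15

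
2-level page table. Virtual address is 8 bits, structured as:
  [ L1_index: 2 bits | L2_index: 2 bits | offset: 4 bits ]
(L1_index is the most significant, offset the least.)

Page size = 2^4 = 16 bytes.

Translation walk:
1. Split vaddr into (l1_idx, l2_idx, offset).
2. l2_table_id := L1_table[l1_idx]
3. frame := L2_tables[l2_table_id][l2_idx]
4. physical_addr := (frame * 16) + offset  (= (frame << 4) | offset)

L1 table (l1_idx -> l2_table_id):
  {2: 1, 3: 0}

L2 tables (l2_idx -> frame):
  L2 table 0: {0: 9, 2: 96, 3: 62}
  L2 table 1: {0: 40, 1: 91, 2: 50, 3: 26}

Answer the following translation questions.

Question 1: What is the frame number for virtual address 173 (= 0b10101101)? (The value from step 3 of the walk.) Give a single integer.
Answer: 50

Derivation:
vaddr = 173: l1_idx=2, l2_idx=2
L1[2] = 1; L2[1][2] = 50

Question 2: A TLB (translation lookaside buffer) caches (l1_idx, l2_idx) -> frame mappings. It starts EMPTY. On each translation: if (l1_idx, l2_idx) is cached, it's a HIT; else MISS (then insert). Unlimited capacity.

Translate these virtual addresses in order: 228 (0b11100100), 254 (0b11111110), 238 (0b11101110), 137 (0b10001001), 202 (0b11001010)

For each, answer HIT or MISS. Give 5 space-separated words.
vaddr=228: (3,2) not in TLB -> MISS, insert
vaddr=254: (3,3) not in TLB -> MISS, insert
vaddr=238: (3,2) in TLB -> HIT
vaddr=137: (2,0) not in TLB -> MISS, insert
vaddr=202: (3,0) not in TLB -> MISS, insert

Answer: MISS MISS HIT MISS MISS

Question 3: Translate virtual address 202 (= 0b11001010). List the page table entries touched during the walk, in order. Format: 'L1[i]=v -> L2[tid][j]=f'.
Answer: L1[3]=0 -> L2[0][0]=9

Derivation:
vaddr = 202 = 0b11001010
Split: l1_idx=3, l2_idx=0, offset=10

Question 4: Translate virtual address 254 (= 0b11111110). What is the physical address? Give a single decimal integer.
vaddr = 254 = 0b11111110
Split: l1_idx=3, l2_idx=3, offset=14
L1[3] = 0
L2[0][3] = 62
paddr = 62 * 16 + 14 = 1006

Answer: 1006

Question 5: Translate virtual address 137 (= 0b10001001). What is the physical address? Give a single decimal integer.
Answer: 649

Derivation:
vaddr = 137 = 0b10001001
Split: l1_idx=2, l2_idx=0, offset=9
L1[2] = 1
L2[1][0] = 40
paddr = 40 * 16 + 9 = 649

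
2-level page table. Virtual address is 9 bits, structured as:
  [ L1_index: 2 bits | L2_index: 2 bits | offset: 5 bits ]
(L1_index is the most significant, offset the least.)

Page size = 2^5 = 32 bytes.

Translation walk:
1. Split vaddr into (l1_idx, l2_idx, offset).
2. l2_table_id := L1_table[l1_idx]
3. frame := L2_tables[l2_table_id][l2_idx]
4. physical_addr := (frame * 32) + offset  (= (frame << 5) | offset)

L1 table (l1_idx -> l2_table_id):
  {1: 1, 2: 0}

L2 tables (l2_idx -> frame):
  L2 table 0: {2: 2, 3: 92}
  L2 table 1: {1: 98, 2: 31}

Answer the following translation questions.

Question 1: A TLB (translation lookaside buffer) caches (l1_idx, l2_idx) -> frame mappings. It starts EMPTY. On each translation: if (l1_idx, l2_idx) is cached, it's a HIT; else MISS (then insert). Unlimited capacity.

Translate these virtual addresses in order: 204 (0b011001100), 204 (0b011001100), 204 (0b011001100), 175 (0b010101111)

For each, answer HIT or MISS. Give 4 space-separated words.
vaddr=204: (1,2) not in TLB -> MISS, insert
vaddr=204: (1,2) in TLB -> HIT
vaddr=204: (1,2) in TLB -> HIT
vaddr=175: (1,1) not in TLB -> MISS, insert

Answer: MISS HIT HIT MISS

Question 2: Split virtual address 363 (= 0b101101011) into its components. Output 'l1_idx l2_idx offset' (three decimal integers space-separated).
Answer: 2 3 11

Derivation:
vaddr = 363 = 0b101101011
  top 2 bits -> l1_idx = 2
  next 2 bits -> l2_idx = 3
  bottom 5 bits -> offset = 11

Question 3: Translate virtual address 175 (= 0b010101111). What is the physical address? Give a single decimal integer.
vaddr = 175 = 0b010101111
Split: l1_idx=1, l2_idx=1, offset=15
L1[1] = 1
L2[1][1] = 98
paddr = 98 * 32 + 15 = 3151

Answer: 3151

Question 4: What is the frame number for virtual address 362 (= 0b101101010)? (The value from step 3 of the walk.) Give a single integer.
vaddr = 362: l1_idx=2, l2_idx=3
L1[2] = 0; L2[0][3] = 92

Answer: 92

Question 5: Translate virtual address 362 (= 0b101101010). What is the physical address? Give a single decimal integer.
vaddr = 362 = 0b101101010
Split: l1_idx=2, l2_idx=3, offset=10
L1[2] = 0
L2[0][3] = 92
paddr = 92 * 32 + 10 = 2954

Answer: 2954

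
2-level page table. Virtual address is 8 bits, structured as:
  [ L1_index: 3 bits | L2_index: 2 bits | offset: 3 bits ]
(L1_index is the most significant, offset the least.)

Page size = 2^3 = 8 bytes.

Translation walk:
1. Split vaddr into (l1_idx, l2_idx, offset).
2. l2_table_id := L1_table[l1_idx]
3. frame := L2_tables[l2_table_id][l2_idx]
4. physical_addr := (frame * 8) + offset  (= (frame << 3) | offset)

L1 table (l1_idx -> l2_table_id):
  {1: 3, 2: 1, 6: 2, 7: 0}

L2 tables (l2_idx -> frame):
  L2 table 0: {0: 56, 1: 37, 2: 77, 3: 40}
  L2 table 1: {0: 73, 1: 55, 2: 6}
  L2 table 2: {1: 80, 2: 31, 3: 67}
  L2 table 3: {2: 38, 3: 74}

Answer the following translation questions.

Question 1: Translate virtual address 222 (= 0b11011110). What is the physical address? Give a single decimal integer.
vaddr = 222 = 0b11011110
Split: l1_idx=6, l2_idx=3, offset=6
L1[6] = 2
L2[2][3] = 67
paddr = 67 * 8 + 6 = 542

Answer: 542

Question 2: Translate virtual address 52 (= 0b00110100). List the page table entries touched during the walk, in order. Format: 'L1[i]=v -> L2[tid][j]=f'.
Answer: L1[1]=3 -> L2[3][2]=38

Derivation:
vaddr = 52 = 0b00110100
Split: l1_idx=1, l2_idx=2, offset=4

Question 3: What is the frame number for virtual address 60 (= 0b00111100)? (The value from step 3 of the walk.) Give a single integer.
vaddr = 60: l1_idx=1, l2_idx=3
L1[1] = 3; L2[3][3] = 74

Answer: 74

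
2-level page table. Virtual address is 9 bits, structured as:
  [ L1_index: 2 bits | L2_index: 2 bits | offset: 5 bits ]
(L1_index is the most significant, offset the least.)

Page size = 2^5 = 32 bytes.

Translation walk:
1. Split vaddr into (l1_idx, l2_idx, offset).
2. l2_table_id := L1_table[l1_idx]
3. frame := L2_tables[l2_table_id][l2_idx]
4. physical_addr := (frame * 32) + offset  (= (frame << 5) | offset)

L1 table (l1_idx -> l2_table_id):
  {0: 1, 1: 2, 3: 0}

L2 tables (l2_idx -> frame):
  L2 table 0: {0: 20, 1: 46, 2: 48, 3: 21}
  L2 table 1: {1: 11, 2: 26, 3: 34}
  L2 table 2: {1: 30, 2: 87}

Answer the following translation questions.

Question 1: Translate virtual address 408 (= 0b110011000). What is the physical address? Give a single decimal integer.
Answer: 664

Derivation:
vaddr = 408 = 0b110011000
Split: l1_idx=3, l2_idx=0, offset=24
L1[3] = 0
L2[0][0] = 20
paddr = 20 * 32 + 24 = 664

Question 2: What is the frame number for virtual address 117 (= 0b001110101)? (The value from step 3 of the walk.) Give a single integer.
vaddr = 117: l1_idx=0, l2_idx=3
L1[0] = 1; L2[1][3] = 34

Answer: 34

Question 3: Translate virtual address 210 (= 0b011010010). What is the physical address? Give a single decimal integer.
Answer: 2802

Derivation:
vaddr = 210 = 0b011010010
Split: l1_idx=1, l2_idx=2, offset=18
L1[1] = 2
L2[2][2] = 87
paddr = 87 * 32 + 18 = 2802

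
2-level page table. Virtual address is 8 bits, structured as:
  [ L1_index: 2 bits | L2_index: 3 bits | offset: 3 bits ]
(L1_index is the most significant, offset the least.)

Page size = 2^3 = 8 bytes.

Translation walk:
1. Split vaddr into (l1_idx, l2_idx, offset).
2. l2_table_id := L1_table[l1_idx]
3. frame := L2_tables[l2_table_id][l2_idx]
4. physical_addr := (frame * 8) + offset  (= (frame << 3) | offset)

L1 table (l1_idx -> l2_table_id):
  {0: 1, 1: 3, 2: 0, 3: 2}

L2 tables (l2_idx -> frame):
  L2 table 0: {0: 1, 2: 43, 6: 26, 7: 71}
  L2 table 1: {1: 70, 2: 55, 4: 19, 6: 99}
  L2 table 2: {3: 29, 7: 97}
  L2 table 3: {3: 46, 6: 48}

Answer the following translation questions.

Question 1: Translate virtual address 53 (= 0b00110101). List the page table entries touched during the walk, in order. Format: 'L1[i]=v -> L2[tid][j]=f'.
vaddr = 53 = 0b00110101
Split: l1_idx=0, l2_idx=6, offset=5

Answer: L1[0]=1 -> L2[1][6]=99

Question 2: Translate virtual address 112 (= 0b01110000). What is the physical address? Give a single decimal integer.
vaddr = 112 = 0b01110000
Split: l1_idx=1, l2_idx=6, offset=0
L1[1] = 3
L2[3][6] = 48
paddr = 48 * 8 + 0 = 384

Answer: 384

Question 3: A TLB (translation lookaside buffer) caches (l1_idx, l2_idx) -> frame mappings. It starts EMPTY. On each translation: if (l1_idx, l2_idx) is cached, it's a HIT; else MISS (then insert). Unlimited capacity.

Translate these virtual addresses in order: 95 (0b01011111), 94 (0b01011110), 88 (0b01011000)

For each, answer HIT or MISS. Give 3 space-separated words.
vaddr=95: (1,3) not in TLB -> MISS, insert
vaddr=94: (1,3) in TLB -> HIT
vaddr=88: (1,3) in TLB -> HIT

Answer: MISS HIT HIT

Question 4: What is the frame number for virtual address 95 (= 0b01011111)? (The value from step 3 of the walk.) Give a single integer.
Answer: 46

Derivation:
vaddr = 95: l1_idx=1, l2_idx=3
L1[1] = 3; L2[3][3] = 46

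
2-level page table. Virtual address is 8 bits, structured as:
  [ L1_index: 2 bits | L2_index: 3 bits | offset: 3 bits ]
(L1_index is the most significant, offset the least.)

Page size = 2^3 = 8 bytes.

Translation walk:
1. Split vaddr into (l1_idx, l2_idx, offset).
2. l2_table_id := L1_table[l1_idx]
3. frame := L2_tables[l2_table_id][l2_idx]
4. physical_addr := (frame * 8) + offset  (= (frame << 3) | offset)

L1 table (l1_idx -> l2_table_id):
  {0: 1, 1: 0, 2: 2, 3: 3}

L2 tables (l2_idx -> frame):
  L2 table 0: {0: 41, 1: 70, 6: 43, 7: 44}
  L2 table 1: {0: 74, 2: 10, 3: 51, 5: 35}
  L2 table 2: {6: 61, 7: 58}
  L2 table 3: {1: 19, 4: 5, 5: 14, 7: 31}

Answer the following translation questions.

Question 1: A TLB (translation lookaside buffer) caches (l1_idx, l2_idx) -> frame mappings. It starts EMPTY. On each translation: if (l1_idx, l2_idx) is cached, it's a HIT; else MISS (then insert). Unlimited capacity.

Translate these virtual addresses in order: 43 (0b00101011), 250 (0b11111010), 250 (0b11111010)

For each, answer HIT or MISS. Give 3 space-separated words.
Answer: MISS MISS HIT

Derivation:
vaddr=43: (0,5) not in TLB -> MISS, insert
vaddr=250: (3,7) not in TLB -> MISS, insert
vaddr=250: (3,7) in TLB -> HIT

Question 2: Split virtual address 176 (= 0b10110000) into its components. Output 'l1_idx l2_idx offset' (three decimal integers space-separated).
vaddr = 176 = 0b10110000
  top 2 bits -> l1_idx = 2
  next 3 bits -> l2_idx = 6
  bottom 3 bits -> offset = 0

Answer: 2 6 0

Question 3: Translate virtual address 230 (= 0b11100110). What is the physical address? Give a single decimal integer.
Answer: 46

Derivation:
vaddr = 230 = 0b11100110
Split: l1_idx=3, l2_idx=4, offset=6
L1[3] = 3
L2[3][4] = 5
paddr = 5 * 8 + 6 = 46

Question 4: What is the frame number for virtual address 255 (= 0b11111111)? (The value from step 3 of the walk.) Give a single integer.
Answer: 31

Derivation:
vaddr = 255: l1_idx=3, l2_idx=7
L1[3] = 3; L2[3][7] = 31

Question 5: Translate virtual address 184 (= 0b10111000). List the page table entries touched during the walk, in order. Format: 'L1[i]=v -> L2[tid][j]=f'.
vaddr = 184 = 0b10111000
Split: l1_idx=2, l2_idx=7, offset=0

Answer: L1[2]=2 -> L2[2][7]=58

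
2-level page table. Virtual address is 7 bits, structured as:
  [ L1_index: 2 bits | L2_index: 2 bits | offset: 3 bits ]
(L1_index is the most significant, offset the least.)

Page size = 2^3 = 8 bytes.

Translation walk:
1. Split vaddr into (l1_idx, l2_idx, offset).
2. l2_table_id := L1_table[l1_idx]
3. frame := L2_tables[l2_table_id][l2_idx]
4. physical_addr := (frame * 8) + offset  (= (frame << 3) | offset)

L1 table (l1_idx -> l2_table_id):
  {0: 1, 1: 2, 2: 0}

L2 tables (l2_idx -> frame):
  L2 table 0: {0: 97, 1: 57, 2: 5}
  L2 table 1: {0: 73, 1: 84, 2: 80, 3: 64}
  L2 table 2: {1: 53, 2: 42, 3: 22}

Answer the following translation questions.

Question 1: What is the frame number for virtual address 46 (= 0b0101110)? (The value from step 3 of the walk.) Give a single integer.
Answer: 53

Derivation:
vaddr = 46: l1_idx=1, l2_idx=1
L1[1] = 2; L2[2][1] = 53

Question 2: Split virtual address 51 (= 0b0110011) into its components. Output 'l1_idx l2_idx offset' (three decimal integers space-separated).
vaddr = 51 = 0b0110011
  top 2 bits -> l1_idx = 1
  next 2 bits -> l2_idx = 2
  bottom 3 bits -> offset = 3

Answer: 1 2 3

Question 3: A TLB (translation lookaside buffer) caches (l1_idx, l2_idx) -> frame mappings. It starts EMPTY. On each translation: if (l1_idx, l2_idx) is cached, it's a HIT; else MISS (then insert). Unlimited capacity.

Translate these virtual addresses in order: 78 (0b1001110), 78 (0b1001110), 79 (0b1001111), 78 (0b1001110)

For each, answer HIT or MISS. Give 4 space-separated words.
Answer: MISS HIT HIT HIT

Derivation:
vaddr=78: (2,1) not in TLB -> MISS, insert
vaddr=78: (2,1) in TLB -> HIT
vaddr=79: (2,1) in TLB -> HIT
vaddr=78: (2,1) in TLB -> HIT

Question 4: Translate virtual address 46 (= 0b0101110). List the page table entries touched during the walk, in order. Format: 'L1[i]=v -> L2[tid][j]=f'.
vaddr = 46 = 0b0101110
Split: l1_idx=1, l2_idx=1, offset=6

Answer: L1[1]=2 -> L2[2][1]=53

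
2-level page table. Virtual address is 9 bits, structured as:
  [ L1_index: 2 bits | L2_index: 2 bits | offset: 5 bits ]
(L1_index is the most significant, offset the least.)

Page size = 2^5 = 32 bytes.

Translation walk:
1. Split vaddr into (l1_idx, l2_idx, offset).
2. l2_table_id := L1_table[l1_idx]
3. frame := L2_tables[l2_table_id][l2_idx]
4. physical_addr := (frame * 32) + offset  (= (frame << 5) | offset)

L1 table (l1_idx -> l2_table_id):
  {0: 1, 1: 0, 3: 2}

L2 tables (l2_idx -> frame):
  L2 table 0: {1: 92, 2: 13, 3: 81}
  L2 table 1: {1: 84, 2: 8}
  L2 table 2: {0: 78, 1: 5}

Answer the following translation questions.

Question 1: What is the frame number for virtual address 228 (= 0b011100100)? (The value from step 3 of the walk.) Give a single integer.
Answer: 81

Derivation:
vaddr = 228: l1_idx=1, l2_idx=3
L1[1] = 0; L2[0][3] = 81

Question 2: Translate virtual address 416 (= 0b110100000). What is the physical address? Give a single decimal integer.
vaddr = 416 = 0b110100000
Split: l1_idx=3, l2_idx=1, offset=0
L1[3] = 2
L2[2][1] = 5
paddr = 5 * 32 + 0 = 160

Answer: 160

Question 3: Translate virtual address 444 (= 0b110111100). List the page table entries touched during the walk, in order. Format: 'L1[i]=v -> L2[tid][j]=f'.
vaddr = 444 = 0b110111100
Split: l1_idx=3, l2_idx=1, offset=28

Answer: L1[3]=2 -> L2[2][1]=5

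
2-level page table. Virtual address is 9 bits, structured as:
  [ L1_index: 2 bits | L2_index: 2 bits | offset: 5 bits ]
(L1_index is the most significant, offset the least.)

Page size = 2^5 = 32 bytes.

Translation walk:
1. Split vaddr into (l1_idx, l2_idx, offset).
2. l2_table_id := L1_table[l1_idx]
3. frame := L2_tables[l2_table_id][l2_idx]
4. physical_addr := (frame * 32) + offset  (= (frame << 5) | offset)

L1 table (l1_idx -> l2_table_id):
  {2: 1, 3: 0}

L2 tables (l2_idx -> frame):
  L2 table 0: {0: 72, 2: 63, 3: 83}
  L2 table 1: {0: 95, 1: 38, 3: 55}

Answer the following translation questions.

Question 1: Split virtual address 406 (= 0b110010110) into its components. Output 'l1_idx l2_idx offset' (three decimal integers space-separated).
vaddr = 406 = 0b110010110
  top 2 bits -> l1_idx = 3
  next 2 bits -> l2_idx = 0
  bottom 5 bits -> offset = 22

Answer: 3 0 22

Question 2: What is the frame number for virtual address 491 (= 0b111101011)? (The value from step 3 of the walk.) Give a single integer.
Answer: 83

Derivation:
vaddr = 491: l1_idx=3, l2_idx=3
L1[3] = 0; L2[0][3] = 83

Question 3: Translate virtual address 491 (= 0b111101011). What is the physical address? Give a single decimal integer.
Answer: 2667

Derivation:
vaddr = 491 = 0b111101011
Split: l1_idx=3, l2_idx=3, offset=11
L1[3] = 0
L2[0][3] = 83
paddr = 83 * 32 + 11 = 2667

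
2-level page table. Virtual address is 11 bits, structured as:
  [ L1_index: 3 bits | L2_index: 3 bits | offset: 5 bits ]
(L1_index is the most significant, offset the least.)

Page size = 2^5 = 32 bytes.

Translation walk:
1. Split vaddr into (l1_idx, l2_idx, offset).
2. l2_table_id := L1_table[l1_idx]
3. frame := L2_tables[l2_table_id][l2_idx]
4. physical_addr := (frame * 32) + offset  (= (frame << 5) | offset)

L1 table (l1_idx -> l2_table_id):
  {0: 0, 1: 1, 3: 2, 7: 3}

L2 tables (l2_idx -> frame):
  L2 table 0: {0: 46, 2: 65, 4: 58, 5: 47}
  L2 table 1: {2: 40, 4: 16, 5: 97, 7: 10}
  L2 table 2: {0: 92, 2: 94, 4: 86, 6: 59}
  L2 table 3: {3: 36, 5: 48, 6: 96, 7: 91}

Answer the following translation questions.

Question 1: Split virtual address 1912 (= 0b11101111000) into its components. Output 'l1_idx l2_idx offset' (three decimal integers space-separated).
Answer: 7 3 24

Derivation:
vaddr = 1912 = 0b11101111000
  top 3 bits -> l1_idx = 7
  next 3 bits -> l2_idx = 3
  bottom 5 bits -> offset = 24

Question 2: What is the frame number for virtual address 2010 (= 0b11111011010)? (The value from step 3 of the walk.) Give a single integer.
vaddr = 2010: l1_idx=7, l2_idx=6
L1[7] = 3; L2[3][6] = 96

Answer: 96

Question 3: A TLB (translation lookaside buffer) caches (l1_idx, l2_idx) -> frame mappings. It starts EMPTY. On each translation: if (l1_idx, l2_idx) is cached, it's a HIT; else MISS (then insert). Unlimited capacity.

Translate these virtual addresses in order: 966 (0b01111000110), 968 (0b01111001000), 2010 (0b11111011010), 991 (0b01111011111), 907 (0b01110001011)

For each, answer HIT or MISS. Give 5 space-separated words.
vaddr=966: (3,6) not in TLB -> MISS, insert
vaddr=968: (3,6) in TLB -> HIT
vaddr=2010: (7,6) not in TLB -> MISS, insert
vaddr=991: (3,6) in TLB -> HIT
vaddr=907: (3,4) not in TLB -> MISS, insert

Answer: MISS HIT MISS HIT MISS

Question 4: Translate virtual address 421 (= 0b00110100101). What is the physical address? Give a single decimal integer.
vaddr = 421 = 0b00110100101
Split: l1_idx=1, l2_idx=5, offset=5
L1[1] = 1
L2[1][5] = 97
paddr = 97 * 32 + 5 = 3109

Answer: 3109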